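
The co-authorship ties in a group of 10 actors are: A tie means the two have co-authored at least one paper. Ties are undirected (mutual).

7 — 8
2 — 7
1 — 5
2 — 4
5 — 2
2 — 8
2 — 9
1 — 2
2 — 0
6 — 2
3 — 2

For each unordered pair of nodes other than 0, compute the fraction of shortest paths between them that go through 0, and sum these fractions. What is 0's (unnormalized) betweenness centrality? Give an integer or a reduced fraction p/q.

No shortest path between any pair of other nodes passes through 0.
Summing the contributions gives betweenness(0) = 0.

0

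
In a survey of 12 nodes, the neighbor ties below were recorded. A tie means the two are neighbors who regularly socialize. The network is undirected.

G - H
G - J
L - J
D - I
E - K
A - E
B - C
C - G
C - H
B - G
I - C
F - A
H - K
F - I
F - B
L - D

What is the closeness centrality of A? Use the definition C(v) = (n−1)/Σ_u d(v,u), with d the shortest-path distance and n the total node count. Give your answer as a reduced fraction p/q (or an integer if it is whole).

11/28

Distances from A: B:2, C:3, D:3, E:1, F:1, G:3, H:3, I:2, J:4, K:2, L:4. Sum = 28.
n = 12, so closeness = 11/28.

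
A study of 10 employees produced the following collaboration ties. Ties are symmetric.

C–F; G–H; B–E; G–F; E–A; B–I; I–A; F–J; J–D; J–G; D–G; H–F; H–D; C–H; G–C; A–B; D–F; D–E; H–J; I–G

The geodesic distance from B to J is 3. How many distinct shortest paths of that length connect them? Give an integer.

2

The shortest distance is 3. The length-3 paths are: B–E–D–J; B–I–G–J.
That gives 2 distinct shortest paths.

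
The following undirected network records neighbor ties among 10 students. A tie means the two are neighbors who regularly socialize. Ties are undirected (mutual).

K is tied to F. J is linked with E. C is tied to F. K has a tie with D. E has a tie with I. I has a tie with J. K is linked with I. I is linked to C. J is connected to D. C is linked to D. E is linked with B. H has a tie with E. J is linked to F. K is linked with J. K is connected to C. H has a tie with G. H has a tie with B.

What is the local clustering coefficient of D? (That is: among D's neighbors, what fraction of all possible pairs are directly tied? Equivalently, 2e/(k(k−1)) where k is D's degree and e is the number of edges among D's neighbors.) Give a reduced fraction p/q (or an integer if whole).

2/3

D's neighbors: C, J, and K (k = 3).
Possible neighbor pairs: C(3,2) = 3. Edges among them: C–K, J–K → e = 2.
Clustering(D) = 2/3.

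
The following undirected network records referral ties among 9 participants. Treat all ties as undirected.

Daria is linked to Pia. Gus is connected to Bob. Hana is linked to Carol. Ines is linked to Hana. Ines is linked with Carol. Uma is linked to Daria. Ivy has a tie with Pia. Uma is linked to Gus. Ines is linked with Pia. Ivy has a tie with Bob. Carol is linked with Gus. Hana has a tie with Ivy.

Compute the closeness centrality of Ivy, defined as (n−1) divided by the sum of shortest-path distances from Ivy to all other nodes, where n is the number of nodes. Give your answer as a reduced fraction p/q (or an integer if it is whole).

4/7

Distances from Ivy: Bob:1, Carol:2, Daria:2, Gus:2, Hana:1, Ines:2, Pia:1, Uma:3. Sum = 14.
n = 9, so closeness = 8/14 = 4/7.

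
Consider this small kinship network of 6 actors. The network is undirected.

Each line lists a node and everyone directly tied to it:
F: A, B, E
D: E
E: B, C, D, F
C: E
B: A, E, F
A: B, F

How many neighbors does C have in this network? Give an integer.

C is directly tied to E. That is 1 neighbor, so the degree of C is 1.

1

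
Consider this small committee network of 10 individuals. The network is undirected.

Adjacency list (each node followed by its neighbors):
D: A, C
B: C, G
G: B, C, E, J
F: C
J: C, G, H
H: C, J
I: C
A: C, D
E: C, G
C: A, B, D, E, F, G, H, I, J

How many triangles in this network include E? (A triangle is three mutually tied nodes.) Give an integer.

E's neighbors: C and G.
Neighbor pairs that are themselves tied: E–C–G. Each forms one triangle with E, for 1 in total.

1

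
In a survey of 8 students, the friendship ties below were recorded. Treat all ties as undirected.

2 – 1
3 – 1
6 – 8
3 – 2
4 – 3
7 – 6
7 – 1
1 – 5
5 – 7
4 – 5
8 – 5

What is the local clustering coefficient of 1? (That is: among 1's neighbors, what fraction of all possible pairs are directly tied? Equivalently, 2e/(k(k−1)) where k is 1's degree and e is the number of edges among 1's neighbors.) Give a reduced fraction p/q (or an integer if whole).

1/3

1's neighbors: 2, 3, 5, and 7 (k = 4).
Possible neighbor pairs: C(4,2) = 6. Edges among them: 2–3, 5–7 → e = 2.
Clustering(1) = 2/6 = 1/3.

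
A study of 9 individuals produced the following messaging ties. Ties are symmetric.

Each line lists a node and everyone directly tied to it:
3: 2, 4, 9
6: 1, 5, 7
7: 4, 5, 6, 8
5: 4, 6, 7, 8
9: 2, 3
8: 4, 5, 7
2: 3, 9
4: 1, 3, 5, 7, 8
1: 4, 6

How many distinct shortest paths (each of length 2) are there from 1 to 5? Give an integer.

The shortest distance is 2. The length-2 paths are: 1–4–5; 1–6–5.
That gives 2 distinct shortest paths.

2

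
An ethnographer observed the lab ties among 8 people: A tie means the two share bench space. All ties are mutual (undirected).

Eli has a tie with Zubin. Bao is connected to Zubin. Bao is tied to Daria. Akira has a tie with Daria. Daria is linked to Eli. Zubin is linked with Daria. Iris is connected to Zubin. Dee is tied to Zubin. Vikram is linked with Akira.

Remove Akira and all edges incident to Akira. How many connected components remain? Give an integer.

Without Akira, the remaining ties split the others into: {Bao, Daria, Dee, Eli, Iris, Zubin}; {Vikram}.
That's 2 separate components.

2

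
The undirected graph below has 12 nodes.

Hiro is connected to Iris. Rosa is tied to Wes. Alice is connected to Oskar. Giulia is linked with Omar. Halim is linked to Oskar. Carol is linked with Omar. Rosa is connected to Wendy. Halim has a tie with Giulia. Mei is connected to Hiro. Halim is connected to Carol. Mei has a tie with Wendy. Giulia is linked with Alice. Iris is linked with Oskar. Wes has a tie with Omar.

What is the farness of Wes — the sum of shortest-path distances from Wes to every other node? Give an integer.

30

Distances from Wes: Alice:3, Carol:2, Giulia:2, Halim:3, Hiro:4, Iris:5, Mei:3, Omar:1, Oskar:4, Rosa:1, Wendy:2.
Sum = 3 + 2 + 2 + 3 + 4 + 5 + 3 + 1 + 4 + 1 + 2 = 30.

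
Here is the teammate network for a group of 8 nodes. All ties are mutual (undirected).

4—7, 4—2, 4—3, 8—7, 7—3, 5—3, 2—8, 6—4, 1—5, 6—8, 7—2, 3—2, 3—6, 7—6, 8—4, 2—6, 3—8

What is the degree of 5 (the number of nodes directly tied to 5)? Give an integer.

5 is directly tied to 1 and 3. That is 2 neighbors, so the degree of 5 is 2.

2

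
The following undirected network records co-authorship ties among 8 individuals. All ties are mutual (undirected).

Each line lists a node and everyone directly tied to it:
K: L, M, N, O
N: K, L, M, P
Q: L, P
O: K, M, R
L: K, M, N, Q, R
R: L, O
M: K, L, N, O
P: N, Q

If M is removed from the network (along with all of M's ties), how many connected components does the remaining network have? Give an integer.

M's neighbors (K, L, N, and O) remain reachable from one another through other ties, so the rest of the network stays in one piece.

1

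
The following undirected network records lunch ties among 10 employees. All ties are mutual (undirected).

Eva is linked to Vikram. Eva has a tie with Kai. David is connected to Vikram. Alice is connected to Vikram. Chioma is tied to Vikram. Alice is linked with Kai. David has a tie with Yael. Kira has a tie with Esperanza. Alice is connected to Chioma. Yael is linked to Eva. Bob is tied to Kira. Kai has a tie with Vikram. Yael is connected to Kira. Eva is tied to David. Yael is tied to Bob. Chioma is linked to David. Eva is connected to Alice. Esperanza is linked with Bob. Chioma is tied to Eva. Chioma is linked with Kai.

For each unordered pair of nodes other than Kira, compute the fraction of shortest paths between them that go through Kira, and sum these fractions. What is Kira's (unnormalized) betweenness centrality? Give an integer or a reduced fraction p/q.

Pairs whose geodesics pass through Kira — Yael–Esperanza: 1/2; Esperanza–David: 1/2; Esperanza–Kai: 1/2; Esperanza–Eva: 1/2; Esperanza–Alice: 1/2; Esperanza–Vikram: 2/4; Esperanza–Chioma: 2/4.
All other pairs contribute 0.
Summing the contributions gives betweenness(Kira) = 7/2.

7/2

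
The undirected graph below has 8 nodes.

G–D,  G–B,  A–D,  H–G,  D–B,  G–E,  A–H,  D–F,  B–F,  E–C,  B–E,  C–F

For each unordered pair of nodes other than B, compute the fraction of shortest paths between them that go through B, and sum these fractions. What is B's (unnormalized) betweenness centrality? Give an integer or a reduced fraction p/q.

13/6

Pairs whose geodesics pass through B — G–F: 1/2; E–F: 1/2; E–D: 1/2; E–A: 1/3; F–H: 1/3.
All other pairs contribute 0.
Summing the contributions gives betweenness(B) = 13/6.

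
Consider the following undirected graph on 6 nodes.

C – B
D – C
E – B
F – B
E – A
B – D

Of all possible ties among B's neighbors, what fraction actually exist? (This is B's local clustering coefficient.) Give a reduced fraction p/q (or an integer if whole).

B's neighbors: C, D, E, and F (k = 4).
Possible neighbor pairs: C(4,2) = 6. Edges among them: C–D → e = 1.
Clustering(B) = 1/6.

1/6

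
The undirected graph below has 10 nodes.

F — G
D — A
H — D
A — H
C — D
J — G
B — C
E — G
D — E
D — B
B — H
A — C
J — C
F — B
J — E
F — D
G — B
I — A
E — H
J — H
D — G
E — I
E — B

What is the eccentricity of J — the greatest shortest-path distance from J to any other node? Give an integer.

2

Distances from J: A:2, B:2, C:1, D:2, E:1, F:2, G:1, H:1, I:2.
The largest is 2 (to B, F, D, A, and I), so the eccentricity of J is 2.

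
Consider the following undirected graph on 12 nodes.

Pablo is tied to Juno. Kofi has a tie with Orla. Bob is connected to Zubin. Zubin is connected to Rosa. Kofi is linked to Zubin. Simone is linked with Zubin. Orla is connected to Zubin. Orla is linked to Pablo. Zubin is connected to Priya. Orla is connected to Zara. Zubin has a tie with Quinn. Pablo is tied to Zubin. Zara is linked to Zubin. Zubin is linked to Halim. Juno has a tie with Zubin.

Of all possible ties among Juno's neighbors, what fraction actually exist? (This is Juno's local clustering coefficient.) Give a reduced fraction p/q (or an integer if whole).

Juno's neighbors: Pablo and Zubin (k = 2).
Possible neighbor pairs: C(2,2) = 1. Edges among them: Pablo–Zubin → e = 1.
Clustering(Juno) = 1/1.

1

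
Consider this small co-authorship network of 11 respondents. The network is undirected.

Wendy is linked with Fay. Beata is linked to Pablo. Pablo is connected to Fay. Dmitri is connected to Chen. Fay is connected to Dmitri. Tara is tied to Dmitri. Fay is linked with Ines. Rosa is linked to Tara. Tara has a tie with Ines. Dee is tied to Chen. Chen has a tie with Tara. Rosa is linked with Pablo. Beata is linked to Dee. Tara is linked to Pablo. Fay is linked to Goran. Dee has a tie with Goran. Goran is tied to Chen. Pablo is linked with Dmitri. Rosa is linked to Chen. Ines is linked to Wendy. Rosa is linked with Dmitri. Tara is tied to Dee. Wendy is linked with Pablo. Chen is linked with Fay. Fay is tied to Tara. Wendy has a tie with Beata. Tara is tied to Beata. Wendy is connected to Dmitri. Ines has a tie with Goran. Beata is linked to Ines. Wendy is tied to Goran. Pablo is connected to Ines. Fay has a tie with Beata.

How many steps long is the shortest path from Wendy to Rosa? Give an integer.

One shortest route is Wendy – Pablo – Rosa, which uses 2 edges, and Wendy and Rosa are not directly tied, so nothing shorter exists. So d(Wendy,Rosa) = 2.

2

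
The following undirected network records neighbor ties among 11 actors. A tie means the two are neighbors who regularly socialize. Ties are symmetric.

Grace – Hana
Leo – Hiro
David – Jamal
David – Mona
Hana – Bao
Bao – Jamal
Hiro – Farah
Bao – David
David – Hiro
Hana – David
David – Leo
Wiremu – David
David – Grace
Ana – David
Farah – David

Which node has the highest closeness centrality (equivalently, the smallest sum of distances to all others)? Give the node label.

David

Farness (sum of distances to all others) for each node — Ana:19, Bao:17, David:10, Farah:18, Grace:18, Hana:17, Hiro:17, Jamal:18, Leo:18, Mona:19, Wiremu:19.
The smallest farness is 10, for David, so David has the highest closeness.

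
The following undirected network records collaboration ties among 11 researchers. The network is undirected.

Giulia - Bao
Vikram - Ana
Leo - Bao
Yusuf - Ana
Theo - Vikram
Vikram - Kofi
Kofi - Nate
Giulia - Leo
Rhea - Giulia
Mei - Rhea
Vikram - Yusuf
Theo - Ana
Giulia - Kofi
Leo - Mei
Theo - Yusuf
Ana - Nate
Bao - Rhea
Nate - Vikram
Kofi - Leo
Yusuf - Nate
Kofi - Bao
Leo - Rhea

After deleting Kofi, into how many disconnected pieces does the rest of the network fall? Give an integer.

2

Without Kofi, the remaining ties split the others into: {Bao, Giulia, Leo, Mei, Rhea}; {Ana, Nate, Theo, Vikram, Yusuf}.
That's 2 separate components.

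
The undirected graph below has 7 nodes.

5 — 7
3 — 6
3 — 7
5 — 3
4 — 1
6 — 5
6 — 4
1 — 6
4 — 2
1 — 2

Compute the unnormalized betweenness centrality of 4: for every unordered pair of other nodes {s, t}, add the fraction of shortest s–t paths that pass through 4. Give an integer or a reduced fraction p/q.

2

Pairs whose geodesics pass through 4 — 2–6: 1/2; 2–7: 2/4; 2–3: 1/2; 2–5: 1/2.
All other pairs contribute 0.
Summing the contributions gives betweenness(4) = 2.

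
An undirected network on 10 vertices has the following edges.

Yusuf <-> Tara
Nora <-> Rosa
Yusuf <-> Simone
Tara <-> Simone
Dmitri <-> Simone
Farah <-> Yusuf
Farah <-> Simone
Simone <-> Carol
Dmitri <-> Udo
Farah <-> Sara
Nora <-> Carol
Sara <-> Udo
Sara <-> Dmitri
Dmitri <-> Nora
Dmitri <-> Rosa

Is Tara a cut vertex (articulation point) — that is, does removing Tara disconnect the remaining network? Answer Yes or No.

Even without Tara, every remaining node can still reach every other (the residual graph is connected), so Tara is not a cut vertex.

No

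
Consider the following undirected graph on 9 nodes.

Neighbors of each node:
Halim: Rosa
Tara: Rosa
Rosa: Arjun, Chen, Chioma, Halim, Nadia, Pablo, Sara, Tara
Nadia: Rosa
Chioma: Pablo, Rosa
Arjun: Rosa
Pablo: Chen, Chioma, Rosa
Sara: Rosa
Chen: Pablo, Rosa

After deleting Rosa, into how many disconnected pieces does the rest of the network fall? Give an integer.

Without Rosa, the remaining ties split the others into: {Chen, Chioma, Pablo}; {Nadia}; {Tara}; {Sara}; {Halim}; {Arjun}.
That's 6 separate components.

6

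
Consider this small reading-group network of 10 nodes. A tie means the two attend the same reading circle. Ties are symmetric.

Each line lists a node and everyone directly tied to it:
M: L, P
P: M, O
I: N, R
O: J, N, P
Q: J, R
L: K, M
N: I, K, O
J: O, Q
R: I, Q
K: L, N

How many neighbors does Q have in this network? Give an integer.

Q is directly tied to J and R. That is 2 neighbors, so the degree of Q is 2.

2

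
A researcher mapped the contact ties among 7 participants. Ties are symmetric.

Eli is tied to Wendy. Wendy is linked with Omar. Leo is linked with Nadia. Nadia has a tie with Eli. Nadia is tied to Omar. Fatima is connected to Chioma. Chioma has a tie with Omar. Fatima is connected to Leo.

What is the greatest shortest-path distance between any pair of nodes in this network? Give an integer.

3

Eccentricity of each node (its greatest distance to any other): Chioma:3, Eli:3, Fatima:3, Leo:3, Nadia:2, Omar:2, Wendy:3.
The maximum eccentricity is 3, realized for instance by the pair Eli–Fatima via Eli – Nadia – Leo – Fatima. So the diameter is 3.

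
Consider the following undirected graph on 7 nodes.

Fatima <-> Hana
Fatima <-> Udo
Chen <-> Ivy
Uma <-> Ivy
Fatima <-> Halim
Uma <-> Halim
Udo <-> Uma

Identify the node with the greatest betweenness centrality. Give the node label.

Uma

Unnormalized betweenness of each node: Chen:0, Fatima:11/2, Halim:3, Hana:0, Ivy:5, Udo:3, Uma:17/2.
Uma has the largest value, 17/2, making it the main broker — the node through which the most shortest paths run.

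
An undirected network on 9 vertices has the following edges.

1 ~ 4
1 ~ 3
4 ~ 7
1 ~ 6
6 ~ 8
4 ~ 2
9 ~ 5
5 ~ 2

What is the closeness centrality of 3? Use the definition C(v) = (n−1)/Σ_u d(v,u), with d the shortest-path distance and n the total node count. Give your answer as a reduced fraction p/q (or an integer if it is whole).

Distances from 3: 1:1, 2:3, 4:2, 5:4, 6:2, 7:3, 8:3, 9:5. Sum = 23.
n = 9, so closeness = 8/23.

8/23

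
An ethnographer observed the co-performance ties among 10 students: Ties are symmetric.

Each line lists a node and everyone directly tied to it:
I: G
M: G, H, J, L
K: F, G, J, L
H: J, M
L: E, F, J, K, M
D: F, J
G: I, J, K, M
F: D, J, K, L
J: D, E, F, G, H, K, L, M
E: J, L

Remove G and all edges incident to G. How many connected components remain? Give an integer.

Without G, the remaining ties split the others into: {D, E, F, H, J, K, L, M}; {I}.
That's 2 separate components.

2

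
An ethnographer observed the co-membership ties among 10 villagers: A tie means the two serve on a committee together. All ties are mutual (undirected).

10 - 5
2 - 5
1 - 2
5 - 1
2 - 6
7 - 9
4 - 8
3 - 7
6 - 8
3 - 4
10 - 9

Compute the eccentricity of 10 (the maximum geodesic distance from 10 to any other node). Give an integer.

Distances from 10: 1:2, 2:2, 3:3, 4:4, 5:1, 6:3, 7:2, 8:4, 9:1.
The largest is 4 (to 4 and 8), so the eccentricity of 10 is 4.

4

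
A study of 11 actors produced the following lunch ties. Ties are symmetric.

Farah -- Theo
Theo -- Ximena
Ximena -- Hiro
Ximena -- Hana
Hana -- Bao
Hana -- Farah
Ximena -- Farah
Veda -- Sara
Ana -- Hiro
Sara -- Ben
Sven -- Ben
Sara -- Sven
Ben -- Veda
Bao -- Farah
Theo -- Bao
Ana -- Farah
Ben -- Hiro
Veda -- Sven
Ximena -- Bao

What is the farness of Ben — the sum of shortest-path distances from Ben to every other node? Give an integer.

Distances from Ben: Ana:2, Bao:3, Farah:3, Hana:3, Hiro:1, Sara:1, Sven:1, Theo:3, Veda:1, Ximena:2.
Sum = 2 + 3 + 3 + 3 + 1 + 1 + 1 + 3 + 1 + 2 = 20.

20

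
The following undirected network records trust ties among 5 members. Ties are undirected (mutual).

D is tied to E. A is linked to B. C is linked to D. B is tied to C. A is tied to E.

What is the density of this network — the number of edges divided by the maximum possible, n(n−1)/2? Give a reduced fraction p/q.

1/2

There are 5 edges and 5 nodes, so the maximum possible is C(5,2) = 10.
Density = 5/10 = 1/2.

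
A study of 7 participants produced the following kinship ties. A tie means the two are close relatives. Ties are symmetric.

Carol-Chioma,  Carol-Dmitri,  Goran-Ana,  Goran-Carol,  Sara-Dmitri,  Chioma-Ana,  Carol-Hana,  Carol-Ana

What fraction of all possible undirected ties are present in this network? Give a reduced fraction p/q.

There are 8 edges and 7 nodes, so the maximum possible is C(7,2) = 21.
Density = 8/21.

8/21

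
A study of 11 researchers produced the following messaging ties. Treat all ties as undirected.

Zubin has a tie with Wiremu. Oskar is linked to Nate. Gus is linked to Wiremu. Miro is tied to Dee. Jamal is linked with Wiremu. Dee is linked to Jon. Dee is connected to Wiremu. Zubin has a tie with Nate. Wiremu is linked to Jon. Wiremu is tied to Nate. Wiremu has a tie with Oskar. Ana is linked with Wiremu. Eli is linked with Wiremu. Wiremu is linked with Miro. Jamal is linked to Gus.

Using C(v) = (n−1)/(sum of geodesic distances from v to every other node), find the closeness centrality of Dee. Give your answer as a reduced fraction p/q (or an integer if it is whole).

10/17

Distances from Dee: Ana:2, Eli:2, Gus:2, Jamal:2, Jon:1, Miro:1, Nate:2, Oskar:2, Wiremu:1, Zubin:2. Sum = 17.
n = 11, so closeness = 10/17.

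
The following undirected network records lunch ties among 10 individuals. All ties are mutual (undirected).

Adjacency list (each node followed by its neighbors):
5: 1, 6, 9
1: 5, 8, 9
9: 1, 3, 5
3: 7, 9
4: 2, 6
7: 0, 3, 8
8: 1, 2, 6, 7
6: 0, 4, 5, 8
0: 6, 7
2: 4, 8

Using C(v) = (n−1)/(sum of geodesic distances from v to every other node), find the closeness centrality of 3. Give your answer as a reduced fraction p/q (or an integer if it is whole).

Distances from 3: 0:2, 1:2, 2:3, 4:4, 5:2, 6:3, 7:1, 8:2, 9:1. Sum = 20.
n = 10, so closeness = 9/20.

9/20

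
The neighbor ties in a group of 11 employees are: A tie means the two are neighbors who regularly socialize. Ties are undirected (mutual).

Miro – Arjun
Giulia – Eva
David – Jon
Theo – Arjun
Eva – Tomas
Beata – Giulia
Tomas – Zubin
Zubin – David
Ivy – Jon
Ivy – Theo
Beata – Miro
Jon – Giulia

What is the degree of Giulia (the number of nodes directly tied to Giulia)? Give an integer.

Giulia is directly tied to Beata, Eva, and Jon. That is 3 neighbors, so the degree of Giulia is 3.

3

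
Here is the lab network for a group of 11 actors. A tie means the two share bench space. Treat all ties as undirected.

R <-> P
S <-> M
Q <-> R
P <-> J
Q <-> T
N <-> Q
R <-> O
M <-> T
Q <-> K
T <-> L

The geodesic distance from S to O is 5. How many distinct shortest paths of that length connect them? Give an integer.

1

The shortest distance is 5, and the only length-5 path is S–M–T–Q–R–O. So there is exactly 1 shortest path.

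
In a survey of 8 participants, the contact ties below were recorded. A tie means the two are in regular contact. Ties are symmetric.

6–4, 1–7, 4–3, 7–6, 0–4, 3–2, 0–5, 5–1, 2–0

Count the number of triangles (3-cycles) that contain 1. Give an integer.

0

1's neighbors are 5 and 7, but none of them are tied to each other, so no triangle contains 1.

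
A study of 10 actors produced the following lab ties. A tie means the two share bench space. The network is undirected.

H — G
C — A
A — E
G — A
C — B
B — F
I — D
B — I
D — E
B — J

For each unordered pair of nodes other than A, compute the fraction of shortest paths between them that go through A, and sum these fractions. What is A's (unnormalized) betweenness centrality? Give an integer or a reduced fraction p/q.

Pairs whose geodesics pass through A — F–H: 1; F–G: 1; F–E: 1/2; H–B: 1; H–C: 1; H–D: 1; H–J: 1; H–I: 2/2; H–E: 1; G–B: 1; G–C: 1; G–D: 1; G–J: 1; G–I: 2/2 … (+5 more pairs).
All other pairs contribute 0.
Summing the contributions gives betweenness(A) = 17.

17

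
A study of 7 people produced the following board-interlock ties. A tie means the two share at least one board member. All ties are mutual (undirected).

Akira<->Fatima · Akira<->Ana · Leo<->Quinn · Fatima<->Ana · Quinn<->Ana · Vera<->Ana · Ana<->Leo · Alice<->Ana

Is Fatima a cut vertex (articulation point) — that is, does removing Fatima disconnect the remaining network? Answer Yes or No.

No

Even without Fatima, every remaining node can still reach every other (the residual graph is connected), so Fatima is not a cut vertex.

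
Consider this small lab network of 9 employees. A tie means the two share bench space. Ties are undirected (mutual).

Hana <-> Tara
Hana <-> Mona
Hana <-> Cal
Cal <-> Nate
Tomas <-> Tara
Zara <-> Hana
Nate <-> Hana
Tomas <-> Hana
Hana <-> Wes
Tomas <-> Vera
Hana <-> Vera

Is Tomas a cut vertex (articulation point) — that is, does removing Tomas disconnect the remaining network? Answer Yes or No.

Even without Tomas, every remaining node can still reach every other (the residual graph is connected), so Tomas is not a cut vertex.

No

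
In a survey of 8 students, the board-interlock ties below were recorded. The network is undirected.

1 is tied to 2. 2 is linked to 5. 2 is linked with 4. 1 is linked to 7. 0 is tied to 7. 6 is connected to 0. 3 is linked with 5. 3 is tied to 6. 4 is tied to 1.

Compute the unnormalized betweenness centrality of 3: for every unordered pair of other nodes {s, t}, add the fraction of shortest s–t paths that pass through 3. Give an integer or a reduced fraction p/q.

Pairs whose geodesics pass through 3 — 4–6: 1/2; 2–6: 1; 5–6: 1; 5–0: 1.
All other pairs contribute 0.
Summing the contributions gives betweenness(3) = 7/2.

7/2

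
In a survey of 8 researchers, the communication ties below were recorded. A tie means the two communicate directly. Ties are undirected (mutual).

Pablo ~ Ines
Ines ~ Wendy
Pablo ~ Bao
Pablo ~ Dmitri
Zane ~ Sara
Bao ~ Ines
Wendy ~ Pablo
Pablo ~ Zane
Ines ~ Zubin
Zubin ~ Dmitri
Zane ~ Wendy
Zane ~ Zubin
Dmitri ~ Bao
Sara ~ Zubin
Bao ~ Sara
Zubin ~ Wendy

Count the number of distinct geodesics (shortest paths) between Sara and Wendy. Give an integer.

2

The shortest distance is 2. The length-2 paths are: Sara–Zane–Wendy; Sara–Zubin–Wendy.
That gives 2 distinct shortest paths.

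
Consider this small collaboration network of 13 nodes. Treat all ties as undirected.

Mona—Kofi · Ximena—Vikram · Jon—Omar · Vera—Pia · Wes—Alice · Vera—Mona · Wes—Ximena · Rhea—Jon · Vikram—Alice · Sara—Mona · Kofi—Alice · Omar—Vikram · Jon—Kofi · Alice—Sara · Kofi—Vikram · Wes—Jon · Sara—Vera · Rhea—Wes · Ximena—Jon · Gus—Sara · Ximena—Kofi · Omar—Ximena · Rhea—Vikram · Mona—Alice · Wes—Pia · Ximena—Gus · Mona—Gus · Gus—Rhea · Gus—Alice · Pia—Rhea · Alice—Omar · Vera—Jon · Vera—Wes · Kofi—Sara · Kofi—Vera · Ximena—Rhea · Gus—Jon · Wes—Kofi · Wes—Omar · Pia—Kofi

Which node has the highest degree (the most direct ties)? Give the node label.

Degrees — Alice:7, Gus:6, Jon:7, Kofi:9, Mona:5, Omar:5, Pia:4, Rhea:6, Sara:5, Vera:6, Vikram:5, Wes:8, Ximena:7.
The maximum is 9, attained only by Kofi.

Kofi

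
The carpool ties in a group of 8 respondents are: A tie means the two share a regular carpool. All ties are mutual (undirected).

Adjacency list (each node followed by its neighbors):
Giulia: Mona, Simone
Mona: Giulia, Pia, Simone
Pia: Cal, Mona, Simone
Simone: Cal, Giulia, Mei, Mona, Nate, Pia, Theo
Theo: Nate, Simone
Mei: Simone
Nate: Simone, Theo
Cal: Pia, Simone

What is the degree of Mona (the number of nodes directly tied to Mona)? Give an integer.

3

Mona is directly tied to Giulia, Pia, and Simone. That is 3 neighbors, so the degree of Mona is 3.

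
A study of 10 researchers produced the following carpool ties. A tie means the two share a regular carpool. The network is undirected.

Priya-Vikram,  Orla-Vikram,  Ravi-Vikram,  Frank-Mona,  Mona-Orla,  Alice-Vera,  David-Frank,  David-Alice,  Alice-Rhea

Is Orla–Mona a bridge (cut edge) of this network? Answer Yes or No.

Yes

Without the Orla–Mona edge there is no alternate route between Orla and Mona, so the network disconnects. It is a bridge.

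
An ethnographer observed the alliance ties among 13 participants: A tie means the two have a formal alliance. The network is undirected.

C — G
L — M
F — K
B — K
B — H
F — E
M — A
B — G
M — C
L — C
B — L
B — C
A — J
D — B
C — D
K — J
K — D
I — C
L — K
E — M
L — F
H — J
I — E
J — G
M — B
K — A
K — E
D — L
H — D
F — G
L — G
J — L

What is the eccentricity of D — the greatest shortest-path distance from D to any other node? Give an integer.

Distances from D: A:2, B:1, C:1, E:2, F:2, G:2, H:1, I:2, J:2, K:1, L:1, M:2.
The largest is 2 (to F, J, E, A, G, M, and I), so the eccentricity of D is 2.

2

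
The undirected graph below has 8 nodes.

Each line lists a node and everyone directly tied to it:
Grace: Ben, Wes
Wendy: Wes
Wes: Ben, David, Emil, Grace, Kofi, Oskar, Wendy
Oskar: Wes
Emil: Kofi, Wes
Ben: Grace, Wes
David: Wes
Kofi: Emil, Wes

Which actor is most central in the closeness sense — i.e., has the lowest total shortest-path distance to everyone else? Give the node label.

Wes

Farness (sum of distances to all others) for each node — Ben:12, David:13, Emil:12, Grace:12, Kofi:12, Oskar:13, Wendy:13, Wes:7.
The smallest farness is 7, for Wes, so Wes has the highest closeness.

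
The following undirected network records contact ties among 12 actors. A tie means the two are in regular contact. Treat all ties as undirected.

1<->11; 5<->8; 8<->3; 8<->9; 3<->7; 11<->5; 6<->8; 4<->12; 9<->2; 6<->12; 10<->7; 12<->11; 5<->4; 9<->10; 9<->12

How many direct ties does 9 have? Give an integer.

9 is directly tied to 2, 8, 10, and 12. That is 4 neighbors, so the degree of 9 is 4.

4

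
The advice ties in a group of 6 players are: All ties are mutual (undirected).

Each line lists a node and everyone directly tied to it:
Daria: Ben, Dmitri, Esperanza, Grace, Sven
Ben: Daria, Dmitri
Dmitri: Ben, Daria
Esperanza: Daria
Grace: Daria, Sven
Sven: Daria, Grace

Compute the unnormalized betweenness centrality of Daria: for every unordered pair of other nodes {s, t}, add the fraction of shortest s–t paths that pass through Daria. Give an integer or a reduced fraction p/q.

Pairs whose geodesics pass through Daria — Dmitri–Grace: 1; Dmitri–Sven: 1; Dmitri–Esperanza: 1; Grace–Esperanza: 1; Grace–Ben: 1; Sven–Esperanza: 1; Sven–Ben: 1; Esperanza–Ben: 1.
All other pairs contribute 0.
Summing the contributions gives betweenness(Daria) = 8.

8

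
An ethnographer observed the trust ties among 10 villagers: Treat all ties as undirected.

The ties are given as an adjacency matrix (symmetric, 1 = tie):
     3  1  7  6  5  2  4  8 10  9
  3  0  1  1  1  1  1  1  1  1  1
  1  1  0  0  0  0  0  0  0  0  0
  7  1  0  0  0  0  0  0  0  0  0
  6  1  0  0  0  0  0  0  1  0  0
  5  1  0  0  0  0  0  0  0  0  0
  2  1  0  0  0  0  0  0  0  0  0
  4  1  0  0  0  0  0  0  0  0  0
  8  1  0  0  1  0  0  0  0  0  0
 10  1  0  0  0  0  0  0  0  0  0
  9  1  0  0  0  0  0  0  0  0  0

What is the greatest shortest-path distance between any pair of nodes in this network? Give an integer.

Eccentricity of each node (its greatest distance to any other): 1:2, 2:2, 3:1, 4:2, 5:2, 6:2, 7:2, 8:2, 9:2, 10:2.
The maximum eccentricity is 2, realized for instance by the pair 1–7 via 1 – 3 – 7. So the diameter is 2.

2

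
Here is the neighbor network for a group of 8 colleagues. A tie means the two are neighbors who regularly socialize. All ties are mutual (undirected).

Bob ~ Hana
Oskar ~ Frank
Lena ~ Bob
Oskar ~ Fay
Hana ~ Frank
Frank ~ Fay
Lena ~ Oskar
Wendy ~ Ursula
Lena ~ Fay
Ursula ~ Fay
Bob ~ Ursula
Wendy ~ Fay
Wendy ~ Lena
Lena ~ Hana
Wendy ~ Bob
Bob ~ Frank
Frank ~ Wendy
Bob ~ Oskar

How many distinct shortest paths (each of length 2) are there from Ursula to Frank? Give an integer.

3

The shortest distance is 2. The length-2 paths are: Ursula–Fay–Frank; Ursula–Wendy–Frank; Ursula–Bob–Frank.
That gives 3 distinct shortest paths.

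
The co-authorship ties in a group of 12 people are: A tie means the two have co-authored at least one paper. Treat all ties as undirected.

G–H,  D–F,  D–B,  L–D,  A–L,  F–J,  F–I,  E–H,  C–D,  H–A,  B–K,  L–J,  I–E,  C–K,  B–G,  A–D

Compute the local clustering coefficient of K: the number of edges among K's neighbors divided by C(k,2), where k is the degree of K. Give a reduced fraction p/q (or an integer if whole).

K's neighbors: B and C (k = 2).
Possible neighbor pairs: C(2,2) = 1. Edges among them: none → e = 0.
Clustering(K) = 0/1.

0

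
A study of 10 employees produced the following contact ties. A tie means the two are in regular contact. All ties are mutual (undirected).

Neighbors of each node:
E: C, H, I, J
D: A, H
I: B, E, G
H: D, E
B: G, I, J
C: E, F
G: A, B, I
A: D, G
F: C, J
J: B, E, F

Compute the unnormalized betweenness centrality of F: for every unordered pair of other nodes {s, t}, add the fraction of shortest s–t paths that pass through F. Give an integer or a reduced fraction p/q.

Pairs whose geodesics pass through F — B–C: 1/3; J–C: 1/2.
All other pairs contribute 0.
Summing the contributions gives betweenness(F) = 5/6.

5/6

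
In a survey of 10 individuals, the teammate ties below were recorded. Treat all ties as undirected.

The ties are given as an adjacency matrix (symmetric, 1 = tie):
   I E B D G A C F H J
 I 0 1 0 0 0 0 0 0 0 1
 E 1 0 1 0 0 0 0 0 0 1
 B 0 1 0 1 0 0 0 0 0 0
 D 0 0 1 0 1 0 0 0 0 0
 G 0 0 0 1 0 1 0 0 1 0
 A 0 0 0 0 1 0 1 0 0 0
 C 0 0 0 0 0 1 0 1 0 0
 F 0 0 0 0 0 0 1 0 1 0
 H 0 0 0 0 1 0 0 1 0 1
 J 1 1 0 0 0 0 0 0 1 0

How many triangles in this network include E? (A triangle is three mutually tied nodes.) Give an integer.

1

E's neighbors: B, I, and J.
Neighbor pairs that are themselves tied: E–I–J. Each forms one triangle with E, for 1 in total.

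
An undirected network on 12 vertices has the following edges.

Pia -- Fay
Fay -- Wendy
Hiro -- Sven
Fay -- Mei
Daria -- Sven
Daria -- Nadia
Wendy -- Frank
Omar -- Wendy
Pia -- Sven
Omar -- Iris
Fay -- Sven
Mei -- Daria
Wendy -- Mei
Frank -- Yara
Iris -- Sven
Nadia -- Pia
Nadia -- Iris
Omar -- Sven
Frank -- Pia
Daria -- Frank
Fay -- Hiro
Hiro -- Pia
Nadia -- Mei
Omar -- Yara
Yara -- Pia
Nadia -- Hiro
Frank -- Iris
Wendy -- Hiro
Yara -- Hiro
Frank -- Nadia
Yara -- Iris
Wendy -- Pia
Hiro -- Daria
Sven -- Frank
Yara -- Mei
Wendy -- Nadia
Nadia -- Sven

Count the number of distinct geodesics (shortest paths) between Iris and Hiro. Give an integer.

The shortest distance is 2. The length-2 paths are: Iris–Sven–Hiro; Iris–Nadia–Hiro; Iris–Yara–Hiro.
That gives 3 distinct shortest paths.

3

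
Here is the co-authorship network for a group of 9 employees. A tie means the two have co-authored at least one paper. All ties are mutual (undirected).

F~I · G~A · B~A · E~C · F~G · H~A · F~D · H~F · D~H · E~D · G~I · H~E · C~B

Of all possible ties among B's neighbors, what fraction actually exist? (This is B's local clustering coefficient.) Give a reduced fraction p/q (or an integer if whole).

B's neighbors: A and C (k = 2).
Possible neighbor pairs: C(2,2) = 1. Edges among them: none → e = 0.
Clustering(B) = 0/1.

0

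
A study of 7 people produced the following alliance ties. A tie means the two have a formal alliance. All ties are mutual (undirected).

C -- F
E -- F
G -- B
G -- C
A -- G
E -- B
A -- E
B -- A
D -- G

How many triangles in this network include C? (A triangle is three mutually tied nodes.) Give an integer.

C's neighbors are F and G, but none of them are tied to each other, so no triangle contains C.

0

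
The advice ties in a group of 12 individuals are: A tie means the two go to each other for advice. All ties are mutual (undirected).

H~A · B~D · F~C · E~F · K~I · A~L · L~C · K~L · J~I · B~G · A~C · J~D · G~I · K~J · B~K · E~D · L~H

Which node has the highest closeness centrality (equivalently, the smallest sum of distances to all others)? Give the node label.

K

Farness (sum of distances to all others) for each node — A:27, B:23, C:25, D:25, E:27, F:28, G:30, H:30, I:25, J:23, K:20, L:21.
The smallest farness is 20, for K, so K has the highest closeness.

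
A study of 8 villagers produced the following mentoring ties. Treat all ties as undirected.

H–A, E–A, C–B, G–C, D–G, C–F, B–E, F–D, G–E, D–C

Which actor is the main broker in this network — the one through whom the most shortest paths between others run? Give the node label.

Unnormalized betweenness of each node: A:6, B:5/2, C:5, D:3/2, E:21/2, F:0, G:13/2, H:0.
E has the largest value, 21/2, making it the main broker — the node through which the most shortest paths run.

E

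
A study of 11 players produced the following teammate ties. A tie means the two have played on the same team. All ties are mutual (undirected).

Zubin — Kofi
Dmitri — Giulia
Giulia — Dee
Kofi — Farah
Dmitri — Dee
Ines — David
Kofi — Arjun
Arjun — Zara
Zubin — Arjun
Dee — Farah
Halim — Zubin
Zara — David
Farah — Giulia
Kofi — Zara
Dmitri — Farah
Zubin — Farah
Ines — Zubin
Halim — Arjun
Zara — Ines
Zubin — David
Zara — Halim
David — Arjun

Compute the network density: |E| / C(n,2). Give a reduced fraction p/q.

2/5

There are 22 edges and 11 nodes, so the maximum possible is C(11,2) = 55.
Density = 22/55 = 2/5.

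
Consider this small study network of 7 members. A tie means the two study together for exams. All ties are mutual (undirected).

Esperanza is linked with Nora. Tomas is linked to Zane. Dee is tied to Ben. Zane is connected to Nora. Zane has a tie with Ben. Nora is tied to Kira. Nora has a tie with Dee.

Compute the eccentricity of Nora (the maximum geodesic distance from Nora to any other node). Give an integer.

2

Distances from Nora: Ben:2, Dee:1, Esperanza:1, Kira:1, Tomas:2, Zane:1.
The largest is 2 (to Tomas and Ben), so the eccentricity of Nora is 2.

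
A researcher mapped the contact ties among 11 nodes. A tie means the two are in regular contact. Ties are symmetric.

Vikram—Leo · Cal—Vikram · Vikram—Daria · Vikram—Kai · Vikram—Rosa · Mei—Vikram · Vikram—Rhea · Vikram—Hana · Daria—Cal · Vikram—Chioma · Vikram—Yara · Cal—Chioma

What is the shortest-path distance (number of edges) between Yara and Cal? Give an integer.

2

One shortest route is Yara – Vikram – Cal, which uses 2 edges, and Yara and Cal are not directly tied, so nothing shorter exists. So d(Yara,Cal) = 2.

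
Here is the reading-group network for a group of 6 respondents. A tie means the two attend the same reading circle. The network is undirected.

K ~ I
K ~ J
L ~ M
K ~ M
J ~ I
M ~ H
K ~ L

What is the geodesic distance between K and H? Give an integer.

2

One shortest route is K – M – H, which uses 2 edges, and K and H are not directly tied, so nothing shorter exists. So d(K,H) = 2.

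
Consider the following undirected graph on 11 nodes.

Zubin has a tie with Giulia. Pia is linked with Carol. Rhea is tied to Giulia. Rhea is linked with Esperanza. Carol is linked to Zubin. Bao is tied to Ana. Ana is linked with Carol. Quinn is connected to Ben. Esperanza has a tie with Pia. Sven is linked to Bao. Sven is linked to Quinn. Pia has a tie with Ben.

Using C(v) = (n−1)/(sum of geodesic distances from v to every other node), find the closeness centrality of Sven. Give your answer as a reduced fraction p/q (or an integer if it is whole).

1/3

Distances from Sven: Ana:2, Bao:1, Ben:2, Carol:3, Esperanza:4, Giulia:5, Pia:3, Quinn:1, Rhea:5, Zubin:4. Sum = 30.
n = 11, so closeness = 10/30 = 1/3.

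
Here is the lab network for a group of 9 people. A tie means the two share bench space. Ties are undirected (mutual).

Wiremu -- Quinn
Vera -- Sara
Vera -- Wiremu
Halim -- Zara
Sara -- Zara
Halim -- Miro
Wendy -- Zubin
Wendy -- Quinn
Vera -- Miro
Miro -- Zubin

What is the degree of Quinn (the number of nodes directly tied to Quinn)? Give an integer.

2

Quinn is directly tied to Wendy and Wiremu. That is 2 neighbors, so the degree of Quinn is 2.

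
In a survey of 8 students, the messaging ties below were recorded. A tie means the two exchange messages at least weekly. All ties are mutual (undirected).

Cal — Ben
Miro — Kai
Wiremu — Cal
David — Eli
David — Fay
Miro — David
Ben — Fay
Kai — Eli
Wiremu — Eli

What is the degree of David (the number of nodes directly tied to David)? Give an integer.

3

David is directly tied to Eli, Fay, and Miro. That is 3 neighbors, so the degree of David is 3.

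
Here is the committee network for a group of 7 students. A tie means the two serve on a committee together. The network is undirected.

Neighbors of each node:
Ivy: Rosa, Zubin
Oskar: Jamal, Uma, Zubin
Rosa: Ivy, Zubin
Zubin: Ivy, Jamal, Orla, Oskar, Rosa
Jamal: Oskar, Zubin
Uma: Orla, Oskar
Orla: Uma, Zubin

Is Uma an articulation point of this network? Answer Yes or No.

No

Even without Uma, every remaining node can still reach every other (the residual graph is connected), so Uma is not a cut vertex.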